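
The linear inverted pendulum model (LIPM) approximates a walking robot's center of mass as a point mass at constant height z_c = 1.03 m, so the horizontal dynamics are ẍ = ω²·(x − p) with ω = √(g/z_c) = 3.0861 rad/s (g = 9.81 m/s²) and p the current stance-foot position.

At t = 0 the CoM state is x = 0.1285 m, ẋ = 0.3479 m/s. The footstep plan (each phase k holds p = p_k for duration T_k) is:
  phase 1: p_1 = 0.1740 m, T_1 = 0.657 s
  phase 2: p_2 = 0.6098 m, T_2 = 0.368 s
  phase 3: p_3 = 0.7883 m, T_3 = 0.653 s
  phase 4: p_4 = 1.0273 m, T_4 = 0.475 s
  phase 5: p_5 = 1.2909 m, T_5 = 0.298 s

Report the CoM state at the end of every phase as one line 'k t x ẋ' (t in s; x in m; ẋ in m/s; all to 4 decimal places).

phase 1: p=0.1740, T=0.657, ωT=2.027568, cosh=3.863622, sinh=3.731967; start (x,ẋ)=(0.128500, 0.347900) → end (x,ẋ)=(0.418915, 0.820121)
phase 2: p=0.6098, T=0.368, ωT=1.135685, cosh=1.717253, sinh=1.396051; start (x,ẋ)=(0.418915, 0.820121) → end (x,ẋ)=(0.652997, 0.585953)
phase 3: p=0.7883, T=0.653, ωT=2.015223, cosh=3.817847, sinh=3.684556; start (x,ẋ)=(0.652997, 0.585953) → end (x,ẋ)=(0.971316, 0.698563)
phase 4: p=1.0273, T=0.475, ωT=1.465897, cosh=2.281150, sinh=2.050279; start (x,ẋ)=(0.971316, 0.698563) → end (x,ẋ)=(1.363688, 1.239293)
phase 5: p=1.2909, T=0.298, ωT=0.919658, cosh=1.453544, sinh=1.054888; start (x,ẋ)=(1.363688, 1.239293) → end (x,ẋ)=(1.820314, 2.038326)

1 0.6570 0.4189 0.8201
2 1.0250 0.6530 0.5860
3 1.6780 0.9713 0.6986
4 2.1530 1.3637 1.2393
5 2.4510 1.8203 2.0383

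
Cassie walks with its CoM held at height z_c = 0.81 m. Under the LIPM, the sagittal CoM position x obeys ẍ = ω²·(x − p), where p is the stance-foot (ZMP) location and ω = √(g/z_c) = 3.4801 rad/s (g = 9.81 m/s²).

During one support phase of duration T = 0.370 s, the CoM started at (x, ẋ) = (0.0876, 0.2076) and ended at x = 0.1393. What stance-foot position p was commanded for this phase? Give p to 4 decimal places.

p = 0.1383

ωT = 3.4801·0.370 = 1.287637; cosh(ωT) = 1.950067, sinh(ωT) = 1.674145
x(T) = p + (x₀−p)·cosh(ωT) + (ẋ₀/ω)·sinh(ωT) ⇒ p·(1 − cosh) = x(T) − x₀·cosh − (ẋ₀/ω)·sinh
numerator   = 0.1393 − (0.0876)·1.950067 − (0.2076/3.4801)·1.674145 = -0.131394
denominator = 1 − 1.950067 = -0.950067
p = -0.131394 / -0.950067 = 0.1383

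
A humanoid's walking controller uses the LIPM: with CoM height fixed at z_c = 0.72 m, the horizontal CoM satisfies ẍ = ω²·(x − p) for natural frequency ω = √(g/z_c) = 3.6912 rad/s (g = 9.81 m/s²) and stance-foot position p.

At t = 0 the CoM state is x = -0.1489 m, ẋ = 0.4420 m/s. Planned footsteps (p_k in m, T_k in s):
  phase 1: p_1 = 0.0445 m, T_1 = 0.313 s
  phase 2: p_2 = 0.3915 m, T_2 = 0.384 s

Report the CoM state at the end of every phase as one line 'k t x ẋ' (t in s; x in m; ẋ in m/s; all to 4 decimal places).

phase 1: p=0.0445, T=0.313, ωT=1.155346, cosh=1.745035, sinh=1.430086; start (x,ẋ)=(-0.148900, 0.442000) → end (x,ẋ)=(-0.121745, -0.249602)
phase 2: p=0.3915, T=0.384, ωT=1.417421, cosh=2.184401, sinh=1.942063; start (x,ẋ)=(-0.121745, -0.249602) → end (x,ẋ)=(-0.860957, -4.224449)

1 0.3130 -0.1217 -0.2496
2 0.6970 -0.8610 -4.2244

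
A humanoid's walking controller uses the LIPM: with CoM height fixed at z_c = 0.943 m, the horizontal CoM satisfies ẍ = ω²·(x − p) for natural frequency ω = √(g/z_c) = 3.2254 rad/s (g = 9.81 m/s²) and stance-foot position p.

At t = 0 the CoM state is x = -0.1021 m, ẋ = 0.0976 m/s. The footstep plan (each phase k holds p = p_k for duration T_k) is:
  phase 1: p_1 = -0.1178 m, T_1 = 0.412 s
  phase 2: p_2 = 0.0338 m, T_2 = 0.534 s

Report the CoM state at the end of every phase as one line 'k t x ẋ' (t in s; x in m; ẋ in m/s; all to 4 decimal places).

1 0.4120 -0.0329 0.2861
2 0.9460 0.0814 0.2432

phase 1: p=-0.1178, T=0.412, ωT=1.328865, cosh=2.020766, sinh=1.755988; start (x,ẋ)=(-0.102100, 0.097600) → end (x,ẋ)=(-0.032938, 0.286148)
phase 2: p=0.0338, T=0.534, ωT=1.722364, cosh=2.888194, sinh=2.709550; start (x,ẋ)=(-0.032938, 0.286148) → end (x,ẋ)=(0.081431, 0.243200)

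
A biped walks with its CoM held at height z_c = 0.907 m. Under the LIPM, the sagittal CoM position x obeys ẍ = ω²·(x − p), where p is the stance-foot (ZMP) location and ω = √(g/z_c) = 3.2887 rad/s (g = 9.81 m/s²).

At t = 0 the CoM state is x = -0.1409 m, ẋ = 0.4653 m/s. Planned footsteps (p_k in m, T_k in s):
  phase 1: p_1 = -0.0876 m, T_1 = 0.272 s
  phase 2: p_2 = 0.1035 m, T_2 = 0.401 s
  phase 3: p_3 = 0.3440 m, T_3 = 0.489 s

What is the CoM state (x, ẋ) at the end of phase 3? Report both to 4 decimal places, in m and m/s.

x = -0.0580, ẋ = -1.1161

phase 1: p=-0.0876, T=0.272, ωT=0.894526, cosh=1.427489, sinh=1.018688; start (x,ẋ)=(-0.140900, 0.465300) → end (x,ẋ)=(-0.019557, 0.485647)
phase 2: p=0.1035, T=0.401, ωT=1.318769, cosh=2.003140, sinh=1.735675; start (x,ẋ)=(-0.019557, 0.485647) → end (x,ẋ)=(0.113310, 0.270398)
phase 3: p=0.3440, T=0.489, ωT=1.608174, cosh=2.596969, sinh=2.396717; start (x,ẋ)=(0.113310, 0.270398) → end (x,ẋ)=(-0.058036, -1.116102)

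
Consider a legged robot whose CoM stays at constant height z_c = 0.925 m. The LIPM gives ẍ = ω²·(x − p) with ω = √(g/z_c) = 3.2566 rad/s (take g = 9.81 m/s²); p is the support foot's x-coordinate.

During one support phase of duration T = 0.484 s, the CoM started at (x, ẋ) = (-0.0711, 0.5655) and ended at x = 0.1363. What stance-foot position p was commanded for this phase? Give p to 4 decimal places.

p = 0.0568

ωT = 3.2566·0.484 = 1.576194; cosh(ωT) = 2.521638, sinh(ωT) = 2.314877
x(T) = p + (x₀−p)·cosh(ωT) + (ẋ₀/ω)·sinh(ωT) ⇒ p·(1 − cosh) = x(T) − x₀·cosh − (ẋ₀/ω)·sinh
numerator   = 0.1363 − (-0.0711)·2.521638 − (0.5655/3.2566)·2.314877 = -0.086384
denominator = 1 − 2.521638 = -1.521638
p = -0.086384 / -1.521638 = 0.0568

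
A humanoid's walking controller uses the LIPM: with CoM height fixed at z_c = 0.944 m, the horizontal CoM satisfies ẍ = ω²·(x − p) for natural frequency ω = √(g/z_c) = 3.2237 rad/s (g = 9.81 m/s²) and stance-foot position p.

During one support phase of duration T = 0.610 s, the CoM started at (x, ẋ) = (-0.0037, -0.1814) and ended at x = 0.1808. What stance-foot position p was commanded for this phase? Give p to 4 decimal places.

p = -0.1481

ωT = 3.2237·0.610 = 1.966457; cosh(ωT) = 3.642634, sinh(ωT) = 3.502682
x(T) = p + (x₀−p)·cosh(ωT) + (ẋ₀/ω)·sinh(ωT) ⇒ p·(1 − cosh) = x(T) − x₀·cosh − (ẋ₀/ω)·sinh
numerator   = 0.1808 − (-0.0037)·3.642634 − (-0.1814/3.2237)·3.502682 = 0.391376
denominator = 1 − 3.642634 = -2.642634
p = 0.391376 / -2.642634 = -0.1481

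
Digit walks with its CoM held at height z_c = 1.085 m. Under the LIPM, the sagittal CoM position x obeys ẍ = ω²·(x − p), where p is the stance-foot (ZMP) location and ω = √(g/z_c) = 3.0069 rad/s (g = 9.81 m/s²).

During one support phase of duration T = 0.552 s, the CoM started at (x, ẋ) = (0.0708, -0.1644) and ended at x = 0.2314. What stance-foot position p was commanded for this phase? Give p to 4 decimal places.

ωT = 3.0069·0.552 = 1.659809; cosh(ωT) = 2.724240, sinh(ωT) = 2.534065
x(T) = p + (x₀−p)·cosh(ωT) + (ẋ₀/ω)·sinh(ωT) ⇒ p·(1 − cosh) = x(T) − x₀·cosh − (ẋ₀/ω)·sinh
numerator   = 0.2314 − (0.0708)·2.724240 − (-0.1644/3.0069)·2.534065 = 0.177072
denominator = 1 − 2.724240 = -1.724240
p = 0.177072 / -1.724240 = -0.1027

p = -0.1027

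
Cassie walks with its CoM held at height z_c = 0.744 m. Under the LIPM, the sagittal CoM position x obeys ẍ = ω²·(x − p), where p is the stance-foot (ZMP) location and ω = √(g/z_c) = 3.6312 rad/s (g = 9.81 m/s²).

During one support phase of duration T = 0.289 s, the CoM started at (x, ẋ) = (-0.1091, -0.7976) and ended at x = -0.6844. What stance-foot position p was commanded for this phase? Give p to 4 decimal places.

ωT = 3.6312·0.289 = 1.049417; cosh(ωT) = 1.603063, sinh(ωT) = 1.252922
x(T) = p + (x₀−p)·cosh(ωT) + (ẋ₀/ω)·sinh(ωT) ⇒ p·(1 − cosh) = x(T) − x₀·cosh − (ẋ₀/ω)·sinh
numerator   = -0.6844 − (-0.1091)·1.603063 − (-0.7976/3.6312)·1.252922 = -0.234299
denominator = 1 − 1.603063 = -0.603063
p = -0.234299 / -0.603063 = 0.3885

p = 0.3885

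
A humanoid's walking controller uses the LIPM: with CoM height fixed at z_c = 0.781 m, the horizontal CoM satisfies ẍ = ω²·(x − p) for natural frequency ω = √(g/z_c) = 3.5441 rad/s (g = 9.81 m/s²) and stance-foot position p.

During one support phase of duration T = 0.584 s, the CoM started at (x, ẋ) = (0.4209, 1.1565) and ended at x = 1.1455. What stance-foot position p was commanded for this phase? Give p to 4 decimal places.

ωT = 3.5441·0.584 = 2.069754; cosh(ωT) = 4.024547, sinh(ωT) = 3.898330
x(T) = p + (x₀−p)·cosh(ωT) + (ẋ₀/ω)·sinh(ωT) ⇒ p·(1 − cosh) = x(T) − x₀·cosh − (ẋ₀/ω)·sinh
numerator   = 1.1455 − (0.4209)·4.024547 − (1.1565/3.5441)·3.898330 = -1.820523
denominator = 1 − 4.024547 = -3.024547
p = -1.820523 / -3.024547 = 0.6019

p = 0.6019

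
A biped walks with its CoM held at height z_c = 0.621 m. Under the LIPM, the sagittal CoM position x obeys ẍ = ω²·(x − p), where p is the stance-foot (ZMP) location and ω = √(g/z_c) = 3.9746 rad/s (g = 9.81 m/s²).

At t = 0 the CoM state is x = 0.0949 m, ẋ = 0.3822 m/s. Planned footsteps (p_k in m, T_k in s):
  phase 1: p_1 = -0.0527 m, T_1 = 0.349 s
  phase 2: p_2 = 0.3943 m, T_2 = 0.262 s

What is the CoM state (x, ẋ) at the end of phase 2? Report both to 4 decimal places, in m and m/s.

x = 1.0668, ẋ = 3.2821

phase 1: p=-0.0527, T=0.349, ωT=1.387135, cosh=2.126578, sinh=1.876788; start (x,ẋ)=(0.094900, 0.382200) → end (x,ẋ)=(0.441656, 1.913797)
phase 2: p=0.3943, T=0.262, ωT=1.041345, cosh=1.593002, sinh=1.240023; start (x,ẋ)=(0.441656, 1.913797) → end (x,ẋ)=(1.066818, 3.282082)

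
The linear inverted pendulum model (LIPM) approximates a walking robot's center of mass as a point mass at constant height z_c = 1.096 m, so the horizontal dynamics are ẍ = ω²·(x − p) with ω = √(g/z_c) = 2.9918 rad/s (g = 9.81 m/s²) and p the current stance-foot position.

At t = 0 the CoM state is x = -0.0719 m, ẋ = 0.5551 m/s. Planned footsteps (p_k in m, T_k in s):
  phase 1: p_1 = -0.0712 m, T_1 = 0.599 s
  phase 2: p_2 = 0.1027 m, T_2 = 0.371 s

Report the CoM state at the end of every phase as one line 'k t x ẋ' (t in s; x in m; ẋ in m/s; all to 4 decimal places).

phase 1: p=-0.0712, T=0.599, ωT=1.792088, cosh=3.084292, sinh=2.917680; start (x,ẋ)=(-0.071900, 0.555100) → end (x,ẋ)=(0.467989, 1.705980)
phase 2: p=0.1027, T=0.371, ωT=1.109958, cosh=1.681902, sinh=1.352329; start (x,ẋ)=(0.467989, 1.705980) → end (x,ẋ)=(1.488203, 4.347212)

1 0.5990 0.4680 1.7060
2 0.9700 1.4882 4.3472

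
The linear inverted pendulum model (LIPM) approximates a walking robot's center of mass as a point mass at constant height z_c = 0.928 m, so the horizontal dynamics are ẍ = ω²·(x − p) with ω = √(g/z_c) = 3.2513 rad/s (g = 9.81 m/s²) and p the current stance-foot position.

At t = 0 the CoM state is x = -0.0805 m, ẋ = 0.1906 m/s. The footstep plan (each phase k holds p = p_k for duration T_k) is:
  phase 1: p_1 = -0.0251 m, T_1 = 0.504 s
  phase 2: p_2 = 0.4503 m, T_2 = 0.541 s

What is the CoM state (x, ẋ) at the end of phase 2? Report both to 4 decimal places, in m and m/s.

x = -0.9245, ẋ = -4.1914

phase 1: p=-0.0251, T=0.504, ωT=1.638655, cosh=2.671241, sinh=2.477000; start (x,ẋ)=(-0.080500, 0.190600) → end (x,ẋ)=(-0.027878, 0.062976)
phase 2: p=0.4503, T=0.541, ωT=1.758953, cosh=2.989291, sinh=2.817066; start (x,ẋ)=(-0.027878, 0.062976) → end (x,ẋ)=(-0.924549, -4.191441)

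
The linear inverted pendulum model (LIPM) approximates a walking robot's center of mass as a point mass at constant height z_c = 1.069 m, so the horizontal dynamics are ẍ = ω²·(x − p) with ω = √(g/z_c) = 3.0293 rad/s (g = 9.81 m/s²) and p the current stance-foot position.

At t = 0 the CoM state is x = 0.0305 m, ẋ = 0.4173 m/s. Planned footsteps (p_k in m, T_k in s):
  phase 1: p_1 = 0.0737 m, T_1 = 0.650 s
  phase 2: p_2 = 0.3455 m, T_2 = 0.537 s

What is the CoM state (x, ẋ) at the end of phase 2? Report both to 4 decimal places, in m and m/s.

phase 1: p=0.0737, T=0.650, ωT=1.969045, cosh=3.651711, sinh=3.512121; start (x,ẋ)=(0.030500, 0.417300) → end (x,ẋ)=(0.399757, 1.064243)
phase 2: p=0.3455, T=0.537, ωT=1.626734, cosh=2.641902, sinh=2.445331; start (x,ẋ)=(0.399757, 1.064243) → end (x,ẋ)=(1.347926, 3.213540)

x = 1.3479, ẋ = 3.2135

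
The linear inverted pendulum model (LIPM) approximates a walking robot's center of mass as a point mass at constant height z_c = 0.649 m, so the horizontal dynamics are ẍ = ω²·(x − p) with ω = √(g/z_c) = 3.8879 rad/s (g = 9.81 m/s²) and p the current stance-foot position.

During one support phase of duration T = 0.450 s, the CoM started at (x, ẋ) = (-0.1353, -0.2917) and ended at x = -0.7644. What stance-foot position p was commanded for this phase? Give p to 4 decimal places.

p = 0.0786

ωT = 3.8879·0.450 = 1.749555; cosh(ωT) = 2.962947, sinh(ωT) = 2.789096
x(T) = p + (x₀−p)·cosh(ωT) + (ẋ₀/ω)·sinh(ωT) ⇒ p·(1 − cosh) = x(T) − x₀·cosh − (ẋ₀/ω)·sinh
numerator   = -0.7644 − (-0.1353)·2.962947 − (-0.2917/3.8879)·2.789096 = -0.154254
denominator = 1 − 2.962947 = -1.962947
p = -0.154254 / -1.962947 = 0.0786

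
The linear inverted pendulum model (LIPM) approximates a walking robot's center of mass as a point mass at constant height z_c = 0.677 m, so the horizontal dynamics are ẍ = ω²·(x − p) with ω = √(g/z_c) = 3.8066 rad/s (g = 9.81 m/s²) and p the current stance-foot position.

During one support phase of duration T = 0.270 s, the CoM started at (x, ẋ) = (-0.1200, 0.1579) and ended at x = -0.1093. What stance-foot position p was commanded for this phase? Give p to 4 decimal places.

p = -0.0509

ωT = 3.8066·0.270 = 1.027782; cosh(ωT) = 1.576330, sinh(ωT) = 1.218530
x(T) = p + (x₀−p)·cosh(ωT) + (ẋ₀/ω)·sinh(ωT) ⇒ p·(1 − cosh) = x(T) − x₀·cosh − (ẋ₀/ω)·sinh
numerator   = -0.1093 − (-0.1200)·1.576330 − (0.1579/3.8066)·1.218530 = 0.029314
denominator = 1 − 1.576330 = -0.576330
p = 0.029314 / -0.576330 = -0.0509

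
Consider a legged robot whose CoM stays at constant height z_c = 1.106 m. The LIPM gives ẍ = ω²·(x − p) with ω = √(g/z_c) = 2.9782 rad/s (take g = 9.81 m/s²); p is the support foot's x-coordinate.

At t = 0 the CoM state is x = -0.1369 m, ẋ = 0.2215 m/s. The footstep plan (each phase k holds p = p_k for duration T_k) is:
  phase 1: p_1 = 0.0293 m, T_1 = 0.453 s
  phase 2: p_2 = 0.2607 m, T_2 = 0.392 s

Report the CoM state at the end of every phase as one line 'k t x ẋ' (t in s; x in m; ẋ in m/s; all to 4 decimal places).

1 0.4530 -0.1789 -0.4340
2 0.8450 -0.7255 -2.6649

phase 1: p=0.0293, T=0.453, ωT=1.349125, cosh=2.056759, sinh=1.797291; start (x,ẋ)=(-0.136900, 0.221500) → end (x,ẋ)=(-0.178862, -0.434046)
phase 2: p=0.2607, T=0.392, ωT=1.167454, cosh=1.762480, sinh=1.451322; start (x,ẋ)=(-0.178862, -0.434046) → end (x,ẋ)=(-0.725536, -2.664926)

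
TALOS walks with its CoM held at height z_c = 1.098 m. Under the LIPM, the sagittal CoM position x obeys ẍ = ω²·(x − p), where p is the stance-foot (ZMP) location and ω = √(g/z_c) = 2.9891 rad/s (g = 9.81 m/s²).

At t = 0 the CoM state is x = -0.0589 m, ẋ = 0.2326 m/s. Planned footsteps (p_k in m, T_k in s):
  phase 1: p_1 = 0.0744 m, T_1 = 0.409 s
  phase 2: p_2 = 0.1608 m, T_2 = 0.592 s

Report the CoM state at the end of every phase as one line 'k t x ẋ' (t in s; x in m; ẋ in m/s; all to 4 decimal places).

1 0.4090 -0.0509 -0.1887
2 1.0010 -0.6582 -2.3724

phase 1: p=0.0744, T=0.409, ωT=1.222542, cosh=1.845145, sinh=1.550664; start (x,ẋ)=(-0.058900, 0.232600) → end (x,ẋ)=(-0.050891, -0.188677)
phase 2: p=0.1608, T=0.592, ωT=1.769547, cosh=3.019303, sinh=2.848893; start (x,ẋ)=(-0.050891, -0.188677) → end (x,ẋ)=(-0.658187, -2.372355)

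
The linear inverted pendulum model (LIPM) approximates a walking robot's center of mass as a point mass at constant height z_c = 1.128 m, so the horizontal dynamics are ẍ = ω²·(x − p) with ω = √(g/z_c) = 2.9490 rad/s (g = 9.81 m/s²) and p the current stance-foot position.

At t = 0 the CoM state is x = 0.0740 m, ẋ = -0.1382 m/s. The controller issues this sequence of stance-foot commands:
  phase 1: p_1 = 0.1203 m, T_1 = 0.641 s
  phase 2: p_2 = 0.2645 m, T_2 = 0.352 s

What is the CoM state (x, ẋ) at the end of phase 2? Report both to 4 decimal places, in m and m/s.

x = -0.8355, ẋ = -3.0935

phase 1: p=0.1203, T=0.641, ωT=1.890309, cosh=3.386220, sinh=3.235195; start (x,ẋ)=(0.074000, -0.138200) → end (x,ẋ)=(-0.188094, -0.909705)
phase 2: p=0.2645, T=0.352, ωT=1.038048, cosh=1.588923, sinh=1.234777; start (x,ẋ)=(-0.188094, -0.909705) → end (x,ẋ)=(-0.835540, -3.093507)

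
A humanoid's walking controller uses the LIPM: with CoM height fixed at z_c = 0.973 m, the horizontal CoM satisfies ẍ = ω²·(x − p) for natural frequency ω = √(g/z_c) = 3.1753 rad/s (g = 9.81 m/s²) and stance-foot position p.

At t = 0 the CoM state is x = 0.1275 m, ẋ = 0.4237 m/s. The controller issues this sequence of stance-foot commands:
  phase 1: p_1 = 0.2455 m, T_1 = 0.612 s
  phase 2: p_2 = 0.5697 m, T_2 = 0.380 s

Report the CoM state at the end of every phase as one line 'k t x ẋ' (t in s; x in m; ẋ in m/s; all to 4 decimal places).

phase 1: p=0.2455, T=0.612, ωT=1.943284, cosh=3.562436, sinh=3.419203; start (x,ẋ)=(0.127500, 0.423700) → end (x,ẋ)=(0.281378, 0.228279)
phase 2: p=0.5697, T=0.380, ωT=1.206614, cosh=1.820679, sinh=1.521470; start (x,ẋ)=(0.281378, 0.228279) → end (x,ẋ)=(0.154140, -0.977297)

1 0.6120 0.2814 0.2283
2 0.9920 0.1541 -0.9773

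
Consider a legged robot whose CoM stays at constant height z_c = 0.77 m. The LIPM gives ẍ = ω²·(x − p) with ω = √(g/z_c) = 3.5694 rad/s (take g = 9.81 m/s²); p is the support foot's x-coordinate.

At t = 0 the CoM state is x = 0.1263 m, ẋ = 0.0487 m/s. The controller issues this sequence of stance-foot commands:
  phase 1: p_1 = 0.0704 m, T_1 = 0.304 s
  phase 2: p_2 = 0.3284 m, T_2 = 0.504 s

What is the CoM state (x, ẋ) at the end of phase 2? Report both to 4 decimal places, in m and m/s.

phase 1: p=0.0704, T=0.304, ωT=1.085098, cosh=1.648799, sinh=1.310930; start (x,ẋ)=(0.126300, 0.048700) → end (x,ẋ)=(0.180454, 0.341866)
phase 2: p=0.3284, T=0.504, ωT=1.798978, cosh=3.104467, sinh=2.938999; start (x,ẋ)=(0.180454, 0.341866) → end (x,ẋ)=(0.150594, -0.490713)

x = 0.1506, ẋ = -0.4907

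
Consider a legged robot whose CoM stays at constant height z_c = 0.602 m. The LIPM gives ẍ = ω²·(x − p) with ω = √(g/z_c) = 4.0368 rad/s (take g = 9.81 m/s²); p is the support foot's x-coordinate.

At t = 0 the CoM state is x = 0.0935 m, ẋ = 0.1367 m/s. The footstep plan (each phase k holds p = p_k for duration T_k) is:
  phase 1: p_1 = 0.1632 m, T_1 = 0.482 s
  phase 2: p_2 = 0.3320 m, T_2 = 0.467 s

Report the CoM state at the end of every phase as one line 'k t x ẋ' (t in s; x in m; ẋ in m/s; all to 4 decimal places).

phase 1: p=0.1632, T=0.482, ωT=1.945738, cosh=3.570837, sinh=3.427955; start (x,ẋ)=(0.093500, 0.136700) → end (x,ẋ)=(0.030395, -0.476373)
phase 2: p=0.3320, T=0.467, ωT=1.885186, cosh=3.369689, sinh=3.217888; start (x,ẋ)=(0.030395, -0.476373) → end (x,ẋ)=(-1.064050, -5.523068)

1 0.4820 0.0304 -0.4764
2 0.9490 -1.0641 -5.5231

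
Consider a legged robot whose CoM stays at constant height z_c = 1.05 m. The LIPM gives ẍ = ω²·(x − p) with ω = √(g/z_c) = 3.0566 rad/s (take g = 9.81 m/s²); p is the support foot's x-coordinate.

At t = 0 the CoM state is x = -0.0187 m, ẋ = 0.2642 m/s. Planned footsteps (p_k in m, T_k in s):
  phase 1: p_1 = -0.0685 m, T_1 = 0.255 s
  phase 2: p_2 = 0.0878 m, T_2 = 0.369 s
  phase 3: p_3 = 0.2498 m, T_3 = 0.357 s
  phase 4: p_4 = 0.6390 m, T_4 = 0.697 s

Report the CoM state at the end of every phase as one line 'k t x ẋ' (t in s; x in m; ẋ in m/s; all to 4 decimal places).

phase 1: p=-0.0685, T=0.255, ωT=0.779433, cosh=1.319451, sinh=0.860785; start (x,ẋ)=(-0.018700, 0.264200) → end (x,ẋ)=(0.071611, 0.479626)
phase 2: p=0.0878, T=0.369, ωT=1.127885, cosh=1.706417, sinh=1.382700; start (x,ẋ)=(0.071611, 0.479626) → end (x,ẋ)=(0.277142, 0.750024)
phase 3: p=0.2498, T=0.357, ωT=1.091206, cosh=1.656838, sinh=1.321026; start (x,ẋ)=(0.277142, 0.750024) → end (x,ẋ)=(0.619252, 1.353070)
phase 4: p=0.6390, T=0.697, ωT=2.130450, cosh=4.268720, sinh=4.149936; start (x,ẋ)=(0.619252, 1.353070) → end (x,ẋ)=(2.391762, 5.525385)

1 0.2550 0.0716 0.4796
2 0.6240 0.2771 0.7500
3 0.9810 0.6193 1.3531
4 1.6780 2.3918 5.5254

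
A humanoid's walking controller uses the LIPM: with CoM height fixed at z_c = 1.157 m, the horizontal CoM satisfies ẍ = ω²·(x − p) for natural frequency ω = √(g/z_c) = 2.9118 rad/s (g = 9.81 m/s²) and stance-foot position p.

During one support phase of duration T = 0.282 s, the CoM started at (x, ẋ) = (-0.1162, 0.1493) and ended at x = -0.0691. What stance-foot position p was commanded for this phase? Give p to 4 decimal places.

ωT = 2.9118·0.282 = 0.821128; cosh(ωT) = 1.356498, sinh(ωT) = 0.916563
x(T) = p + (x₀−p)·cosh(ωT) + (ẋ₀/ω)·sinh(ωT) ⇒ p·(1 − cosh) = x(T) − x₀·cosh − (ẋ₀/ω)·sinh
numerator   = -0.0691 − (-0.1162)·1.356498 − (0.1493/2.9118)·0.916563 = 0.041529
denominator = 1 − 1.356498 = -0.356498
p = 0.041529 / -0.356498 = -0.1165

p = -0.1165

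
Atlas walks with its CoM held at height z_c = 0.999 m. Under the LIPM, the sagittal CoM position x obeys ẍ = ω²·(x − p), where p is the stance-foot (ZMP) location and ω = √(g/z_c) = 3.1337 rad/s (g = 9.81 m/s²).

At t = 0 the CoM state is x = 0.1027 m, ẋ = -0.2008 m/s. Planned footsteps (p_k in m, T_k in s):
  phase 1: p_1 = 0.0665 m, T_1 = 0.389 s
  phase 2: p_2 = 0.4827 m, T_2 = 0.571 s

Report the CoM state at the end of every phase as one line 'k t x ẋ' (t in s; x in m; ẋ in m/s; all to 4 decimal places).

phase 1: p=0.0665, T=0.389, ωT=1.219009, cosh=1.839678, sinh=1.544155; start (x,ẋ)=(0.102700, -0.200800) → end (x,ẋ)=(0.034151, -0.194238)
phase 2: p=0.4827, T=0.571, ωT=1.789343, cosh=3.076293, sinh=2.909223; start (x,ẋ)=(0.034151, -0.194238) → end (x,ẋ)=(-1.077494, -4.686795)

1 0.3890 0.0342 -0.1942
2 0.9600 -1.0775 -4.6868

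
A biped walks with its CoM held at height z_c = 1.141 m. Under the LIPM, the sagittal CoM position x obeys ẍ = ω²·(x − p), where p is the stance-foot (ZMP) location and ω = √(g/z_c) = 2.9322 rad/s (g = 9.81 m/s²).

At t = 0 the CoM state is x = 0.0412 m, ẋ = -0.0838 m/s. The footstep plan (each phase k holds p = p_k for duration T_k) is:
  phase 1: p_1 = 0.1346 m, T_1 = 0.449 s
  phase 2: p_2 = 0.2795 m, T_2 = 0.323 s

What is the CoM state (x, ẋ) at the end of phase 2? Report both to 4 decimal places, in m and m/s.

phase 1: p=0.1346, T=0.449, ωT=1.316558, cosh=1.999307, sinh=1.731251; start (x,ẋ)=(0.041200, -0.083800) → end (x,ẋ)=(-0.101613, -0.641675)
phase 2: p=0.2795, T=0.323, ωT=0.947101, cosh=1.483044, sinh=1.095180; start (x,ẋ)=(-0.101613, -0.641675) → end (x,ẋ)=(-0.525374, -2.175496)

x = -0.5254, ẋ = -2.1755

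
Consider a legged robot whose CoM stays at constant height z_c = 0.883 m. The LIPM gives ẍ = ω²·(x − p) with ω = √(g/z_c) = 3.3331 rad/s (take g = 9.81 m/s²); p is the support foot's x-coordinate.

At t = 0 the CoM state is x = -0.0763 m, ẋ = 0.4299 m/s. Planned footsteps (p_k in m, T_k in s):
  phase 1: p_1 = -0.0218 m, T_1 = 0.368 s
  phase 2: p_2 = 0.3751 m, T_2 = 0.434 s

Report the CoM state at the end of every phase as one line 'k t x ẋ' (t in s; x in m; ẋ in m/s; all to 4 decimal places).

1 0.3680 0.0783 0.5129
2 0.8020 0.0184 -0.8354

phase 1: p=-0.0218, T=0.368, ωT=1.226581, cosh=1.851423, sinh=1.558129; start (x,ẋ)=(-0.076300, 0.429900) → end (x,ẋ)=(0.078263, 0.512886)
phase 2: p=0.3751, T=0.434, ωT=1.446565, cosh=2.241937, sinh=2.006560; start (x,ẋ)=(0.078263, 0.512886) → end (x,ẋ)=(0.018374, -0.835403)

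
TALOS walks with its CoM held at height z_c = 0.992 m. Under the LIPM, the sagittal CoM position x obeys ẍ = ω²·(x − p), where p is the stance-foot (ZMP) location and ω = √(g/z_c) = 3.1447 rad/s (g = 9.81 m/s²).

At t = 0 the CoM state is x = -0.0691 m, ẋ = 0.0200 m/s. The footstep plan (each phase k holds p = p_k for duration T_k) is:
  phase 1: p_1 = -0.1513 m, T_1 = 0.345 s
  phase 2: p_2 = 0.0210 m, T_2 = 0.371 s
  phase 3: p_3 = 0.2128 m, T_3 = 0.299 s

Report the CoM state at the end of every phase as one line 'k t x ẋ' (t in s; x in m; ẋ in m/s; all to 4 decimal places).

1 0.3450 -0.0075 0.3718
2 0.7160 0.1423 0.5251
3 1.0150 0.2899 0.5342

phase 1: p=-0.1513, T=0.345, ωT=1.084921, cosh=1.648568, sinh=1.310640; start (x,ẋ)=(-0.069100, 0.020000) → end (x,ẋ)=(-0.007452, 0.371764)
phase 2: p=0.0210, T=0.371, ωT=1.166684, cosh=1.761362, sinh=1.449964; start (x,ẋ)=(-0.007452, 0.371764) → end (x,ẋ)=(0.142299, 0.525078)
phase 3: p=0.2128, T=0.299, ωT=0.940265, cosh=1.475592, sinh=1.085068; start (x,ẋ)=(0.142299, 0.525078) → end (x,ẋ)=(0.289946, 0.534237)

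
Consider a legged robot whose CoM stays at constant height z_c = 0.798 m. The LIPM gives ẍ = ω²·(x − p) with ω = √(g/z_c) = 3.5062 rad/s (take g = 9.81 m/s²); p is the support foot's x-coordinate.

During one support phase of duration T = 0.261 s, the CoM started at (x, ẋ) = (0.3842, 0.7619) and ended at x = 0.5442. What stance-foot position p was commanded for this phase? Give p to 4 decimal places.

p = 0.5353

ωT = 3.5062·0.261 = 0.915118; cosh(ωT) = 1.448770, sinh(ωT) = 1.048301
x(T) = p + (x₀−p)·cosh(ωT) + (ẋ₀/ω)·sinh(ωT) ⇒ p·(1 − cosh) = x(T) − x₀·cosh − (ẋ₀/ω)·sinh
numerator   = 0.5442 − (0.3842)·1.448770 − (0.7619/3.5062)·1.048301 = -0.240214
denominator = 1 − 1.448770 = -0.448770
p = -0.240214 / -0.448770 = 0.5353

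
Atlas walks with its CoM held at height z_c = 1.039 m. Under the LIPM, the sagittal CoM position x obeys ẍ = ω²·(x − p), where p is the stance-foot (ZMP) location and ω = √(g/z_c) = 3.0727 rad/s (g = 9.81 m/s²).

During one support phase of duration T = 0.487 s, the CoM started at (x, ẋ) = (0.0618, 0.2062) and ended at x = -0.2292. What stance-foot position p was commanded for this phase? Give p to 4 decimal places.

p = 0.3840

ωT = 3.0727·0.487 = 1.496405; cosh(ωT) = 2.344770, sinh(ωT) = 2.120836
x(T) = p + (x₀−p)·cosh(ωT) + (ẋ₀/ω)·sinh(ωT) ⇒ p·(1 − cosh) = x(T) − x₀·cosh − (ẋ₀/ω)·sinh
numerator   = -0.2292 − (0.0618)·2.344770 − (0.2062/3.0727)·2.120836 = -0.516430
denominator = 1 − 2.344770 = -1.344770
p = -0.516430 / -1.344770 = 0.3840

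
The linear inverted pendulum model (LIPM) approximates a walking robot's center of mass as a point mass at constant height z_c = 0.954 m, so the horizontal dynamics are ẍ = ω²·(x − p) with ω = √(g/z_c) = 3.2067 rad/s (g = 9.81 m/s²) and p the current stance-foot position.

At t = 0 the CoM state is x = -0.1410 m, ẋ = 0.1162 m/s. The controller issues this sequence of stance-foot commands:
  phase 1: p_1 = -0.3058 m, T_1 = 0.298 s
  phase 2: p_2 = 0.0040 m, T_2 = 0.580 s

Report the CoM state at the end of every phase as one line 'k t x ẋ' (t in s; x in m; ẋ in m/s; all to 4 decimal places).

phase 1: p=-0.3058, T=0.298, ωT=0.955597, cosh=1.492402, sinh=1.107819; start (x,ẋ)=(-0.141000, 0.116200) → end (x,ẋ)=(-0.019709, 0.758860)
phase 2: p=0.0040, T=0.580, ωT=1.859886, cosh=3.289347, sinh=3.133657; start (x,ẋ)=(-0.019709, 0.758860) → end (x,ẋ)=(0.667589, 2.257914)

1 0.2980 -0.0197 0.7589
2 0.8780 0.6676 2.2579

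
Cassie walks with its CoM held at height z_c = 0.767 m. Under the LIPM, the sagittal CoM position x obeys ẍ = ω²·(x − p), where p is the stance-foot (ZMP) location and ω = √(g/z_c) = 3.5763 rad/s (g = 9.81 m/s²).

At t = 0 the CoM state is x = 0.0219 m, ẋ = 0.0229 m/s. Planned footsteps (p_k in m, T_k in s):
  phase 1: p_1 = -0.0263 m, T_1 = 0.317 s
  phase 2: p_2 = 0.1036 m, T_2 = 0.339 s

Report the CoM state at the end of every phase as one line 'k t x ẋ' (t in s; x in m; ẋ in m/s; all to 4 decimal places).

phase 1: p=-0.0263, T=0.317, ωT=1.133687, cosh=1.714468, sinh=1.392624; start (x,ẋ)=(0.021900, 0.022900) → end (x,ẋ)=(0.065255, 0.279319)
phase 2: p=0.1036, T=0.339, ωT=1.212366, cosh=1.829460, sinh=1.531967; start (x,ẋ)=(0.065255, 0.279319) → end (x,ẋ)=(0.153100, 0.300917)

1 0.3170 0.0653 0.2793
2 0.6560 0.1531 0.3009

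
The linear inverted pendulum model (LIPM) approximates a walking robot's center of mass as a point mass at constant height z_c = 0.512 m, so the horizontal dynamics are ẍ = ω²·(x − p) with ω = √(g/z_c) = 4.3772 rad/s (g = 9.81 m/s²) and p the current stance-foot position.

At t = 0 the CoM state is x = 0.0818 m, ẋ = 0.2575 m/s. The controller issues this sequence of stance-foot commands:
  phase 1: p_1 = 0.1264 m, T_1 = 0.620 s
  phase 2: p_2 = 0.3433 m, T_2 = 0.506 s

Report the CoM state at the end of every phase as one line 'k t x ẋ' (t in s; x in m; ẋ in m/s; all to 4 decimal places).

1 0.6200 0.2303 0.4848
2 1.1260 0.3208 0.0085

phase 1: p=0.1264, T=0.620, ωT=2.713864, cosh=7.576871, sinh=7.510590; start (x,ẋ)=(0.081800, 0.257500) → end (x,ẋ)=(0.230301, 0.484803)
phase 2: p=0.3433, T=0.506, ωT=2.214863, cosh=4.634662, sinh=4.525494; start (x,ẋ)=(0.230301, 0.484803) → end (x,ẋ)=(0.320817, 0.008509)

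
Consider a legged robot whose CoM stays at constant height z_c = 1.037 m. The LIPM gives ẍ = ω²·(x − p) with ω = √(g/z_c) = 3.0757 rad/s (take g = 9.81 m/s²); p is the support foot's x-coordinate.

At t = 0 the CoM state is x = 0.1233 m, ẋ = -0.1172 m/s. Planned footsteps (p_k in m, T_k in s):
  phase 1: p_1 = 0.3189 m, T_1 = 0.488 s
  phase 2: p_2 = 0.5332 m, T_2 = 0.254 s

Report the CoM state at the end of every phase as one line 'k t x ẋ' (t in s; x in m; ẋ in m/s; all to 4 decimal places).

phase 1: p=0.3189, T=0.488, ωT=1.500942, cosh=2.354416, sinh=2.131495; start (x,ẋ)=(0.123300, -0.117200) → end (x,ẋ)=(-0.222845, -1.558260)
phase 2: p=0.5332, T=0.254, ωT=0.781228, cosh=1.320998, sinh=0.863154; start (x,ẋ)=(-0.222845, -1.558260) → end (x,ẋ)=(-0.902838, -4.065608)

1 0.4880 -0.2228 -1.5583
2 0.7420 -0.9028 -4.0656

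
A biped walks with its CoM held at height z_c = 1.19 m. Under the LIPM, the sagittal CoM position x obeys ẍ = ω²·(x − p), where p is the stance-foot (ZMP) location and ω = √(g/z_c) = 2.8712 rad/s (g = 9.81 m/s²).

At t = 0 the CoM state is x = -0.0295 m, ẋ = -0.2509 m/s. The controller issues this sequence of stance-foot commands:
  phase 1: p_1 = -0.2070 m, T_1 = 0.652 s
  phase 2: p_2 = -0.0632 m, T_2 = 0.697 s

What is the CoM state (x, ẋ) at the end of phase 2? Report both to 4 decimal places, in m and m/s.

x = 1.5651, ẋ = 4.7152

phase 1: p=-0.2070, T=0.652, ωT=1.872022, cosh=3.327622, sinh=3.173810; start (x,ẋ)=(-0.029500, -0.250900) → end (x,ẋ)=(0.106309, 0.782594)
phase 2: p=-0.0632, T=0.697, ωT=2.001226, cosh=3.766647, sinh=3.631477; start (x,ẋ)=(0.106309, 0.782594) → end (x,ẋ)=(1.565102, 4.715176)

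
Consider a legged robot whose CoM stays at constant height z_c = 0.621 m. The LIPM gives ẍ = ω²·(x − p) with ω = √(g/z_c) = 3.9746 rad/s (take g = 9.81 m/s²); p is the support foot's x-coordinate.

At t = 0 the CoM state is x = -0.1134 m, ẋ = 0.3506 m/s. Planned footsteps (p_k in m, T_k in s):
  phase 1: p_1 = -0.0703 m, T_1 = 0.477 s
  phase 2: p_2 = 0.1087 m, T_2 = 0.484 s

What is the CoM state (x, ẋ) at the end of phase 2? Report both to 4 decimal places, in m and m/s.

phase 1: p=-0.0703, T=0.477, ωT=1.895884, cosh=3.404309, sinh=3.254124; start (x,ẋ)=(-0.113400, 0.350600) → end (x,ẋ)=(0.070021, 0.636102)
phase 2: p=0.1087, T=0.484, ωT=1.923706, cosh=3.496176, sinh=3.350111; start (x,ẋ)=(0.070021, 0.636102) → end (x,ẋ)=(0.509629, 1.708901)

x = 0.5096, ẋ = 1.7089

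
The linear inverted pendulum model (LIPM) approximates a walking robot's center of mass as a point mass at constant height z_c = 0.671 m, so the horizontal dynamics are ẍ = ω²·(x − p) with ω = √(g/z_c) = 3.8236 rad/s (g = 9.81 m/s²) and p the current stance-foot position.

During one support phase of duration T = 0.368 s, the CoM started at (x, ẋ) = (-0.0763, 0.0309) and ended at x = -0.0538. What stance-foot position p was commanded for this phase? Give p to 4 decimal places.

p = -0.0823

ωT = 3.8236·0.368 = 1.407085; cosh(ωT) = 2.164444, sinh(ωT) = 1.919588
x(T) = p + (x₀−p)·cosh(ωT) + (ẋ₀/ω)·sinh(ωT) ⇒ p·(1 − cosh) = x(T) − x₀·cosh − (ẋ₀/ω)·sinh
numerator   = -0.0538 − (-0.0763)·2.164444 − (0.0309/3.8236)·1.919588 = 0.095834
denominator = 1 − 2.164444 = -1.164444
p = 0.095834 / -1.164444 = -0.0823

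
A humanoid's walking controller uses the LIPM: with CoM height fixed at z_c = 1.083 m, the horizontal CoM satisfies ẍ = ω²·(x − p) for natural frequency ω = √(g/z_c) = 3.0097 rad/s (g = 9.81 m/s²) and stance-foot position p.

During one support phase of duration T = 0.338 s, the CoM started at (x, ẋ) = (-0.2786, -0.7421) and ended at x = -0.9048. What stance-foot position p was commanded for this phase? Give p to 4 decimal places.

ωT = 3.0097·0.338 = 1.017279; cosh(ωT) = 1.563618, sinh(ωT) = 1.202040
x(T) = p + (x₀−p)·cosh(ωT) + (ẋ₀/ω)·sinh(ωT) ⇒ p·(1 − cosh) = x(T) − x₀·cosh − (ẋ₀/ω)·sinh
numerator   = -0.9048 − (-0.2786)·1.563618 − (-0.7421/3.0097)·1.202040 = -0.172790
denominator = 1 − 1.563618 = -0.563618
p = -0.172790 / -0.563618 = 0.3066

p = 0.3066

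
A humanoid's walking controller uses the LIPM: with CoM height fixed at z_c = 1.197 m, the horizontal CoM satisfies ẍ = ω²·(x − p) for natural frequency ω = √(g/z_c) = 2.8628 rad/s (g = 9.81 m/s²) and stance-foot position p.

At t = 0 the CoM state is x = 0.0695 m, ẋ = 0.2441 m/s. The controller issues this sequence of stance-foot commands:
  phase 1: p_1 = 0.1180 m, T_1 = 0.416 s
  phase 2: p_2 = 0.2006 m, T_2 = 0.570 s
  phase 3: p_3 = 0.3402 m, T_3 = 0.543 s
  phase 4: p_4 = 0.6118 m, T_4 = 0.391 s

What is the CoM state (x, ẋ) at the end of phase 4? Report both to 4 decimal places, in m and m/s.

x = 0.5558, ẋ = 0.1260

phase 1: p=0.1180, T=0.416, ωT=1.190925, cosh=1.797031, sinh=1.493091; start (x,ẋ)=(0.069500, 0.244100) → end (x,ẋ)=(0.158154, 0.231346)
phase 2: p=0.2006, T=0.570, ωT=1.631796, cosh=2.654314, sinh=2.458736; start (x,ẋ)=(0.158154, 0.231346) → end (x,ẋ)=(0.286628, 0.315294)
phase 3: p=0.3402, T=0.543, ωT=1.554500, cosh=2.472008, sinh=2.260713; start (x,ẋ)=(0.286628, 0.315294) → end (x,ẋ)=(0.456754, 0.432696)
phase 4: p=0.6118, T=0.391, ωT=1.119355, cosh=1.694684, sinh=1.368194; start (x,ẋ)=(0.456754, 0.432696) → end (x,ẋ)=(0.555840, 0.125987)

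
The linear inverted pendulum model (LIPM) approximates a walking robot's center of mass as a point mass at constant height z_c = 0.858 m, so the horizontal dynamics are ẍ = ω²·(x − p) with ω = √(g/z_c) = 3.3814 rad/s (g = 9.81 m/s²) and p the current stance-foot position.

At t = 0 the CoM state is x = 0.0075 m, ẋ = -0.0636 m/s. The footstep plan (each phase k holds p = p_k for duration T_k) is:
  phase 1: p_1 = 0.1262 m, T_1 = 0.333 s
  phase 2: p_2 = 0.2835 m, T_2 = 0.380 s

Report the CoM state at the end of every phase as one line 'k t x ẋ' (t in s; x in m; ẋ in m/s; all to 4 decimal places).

phase 1: p=0.1262, T=0.333, ωT=1.126006, cosh=1.703822, sinh=1.379496; start (x,ẋ)=(0.007500, -0.063600) → end (x,ẋ)=(-0.101990, -0.662054)
phase 2: p=0.2835, T=0.380, ωT=1.284932, cosh=1.945546, sinh=1.668876; start (x,ẋ)=(-0.101990, -0.662054) → end (x,ẋ)=(-0.793243, -3.463432)

1 0.3330 -0.1020 -0.6621
2 0.7130 -0.7932 -3.4634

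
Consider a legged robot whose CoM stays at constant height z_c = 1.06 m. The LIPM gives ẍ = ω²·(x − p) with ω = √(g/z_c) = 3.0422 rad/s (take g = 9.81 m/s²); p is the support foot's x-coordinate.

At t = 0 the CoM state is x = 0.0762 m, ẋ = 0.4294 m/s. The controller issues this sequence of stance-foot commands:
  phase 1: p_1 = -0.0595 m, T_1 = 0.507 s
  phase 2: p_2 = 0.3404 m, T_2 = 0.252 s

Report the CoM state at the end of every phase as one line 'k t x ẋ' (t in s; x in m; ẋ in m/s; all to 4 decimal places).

phase 1: p=-0.0595, T=0.507, ωT=1.542395, cosh=2.444823, sinh=2.230955; start (x,ẋ)=(0.076200, 0.429400) → end (x,ẋ)=(0.587157, 1.970804)
phase 2: p=0.3404, T=0.252, ωT=0.766634, cosh=1.308542, sinh=0.843968; start (x,ẋ)=(0.587157, 1.970804) → end (x,ẋ)=(1.210033, 3.212432)

1 0.5070 0.5872 1.9708
2 0.7590 1.2100 3.2124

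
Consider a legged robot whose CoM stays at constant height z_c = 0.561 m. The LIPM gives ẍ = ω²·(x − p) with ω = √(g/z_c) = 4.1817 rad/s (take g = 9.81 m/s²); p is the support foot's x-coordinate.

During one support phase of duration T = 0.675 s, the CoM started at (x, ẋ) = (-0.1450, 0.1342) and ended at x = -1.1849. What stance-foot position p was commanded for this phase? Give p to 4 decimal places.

ωT = 4.1817·0.675 = 2.822648; cosh(ωT) = 8.440387, sinh(ωT) = 8.380939
x(T) = p + (x₀−p)·cosh(ωT) + (ẋ₀/ω)·sinh(ωT) ⇒ p·(1 − cosh) = x(T) − x₀·cosh − (ẋ₀/ω)·sinh
numerator   = -1.1849 − (-0.1450)·8.440387 − (0.1342/4.1817)·8.380939 = -0.230007
denominator = 1 − 8.440387 = -7.440387
p = -0.230007 / -7.440387 = 0.0309

p = 0.0309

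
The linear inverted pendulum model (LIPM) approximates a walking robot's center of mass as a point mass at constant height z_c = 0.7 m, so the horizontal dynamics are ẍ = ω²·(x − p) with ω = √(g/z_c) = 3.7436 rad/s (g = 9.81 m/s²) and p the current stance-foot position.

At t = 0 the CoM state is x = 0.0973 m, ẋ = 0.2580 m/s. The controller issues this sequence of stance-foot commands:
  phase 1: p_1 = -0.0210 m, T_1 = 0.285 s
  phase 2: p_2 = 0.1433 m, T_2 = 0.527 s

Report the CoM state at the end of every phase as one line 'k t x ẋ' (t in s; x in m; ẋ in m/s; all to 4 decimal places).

phase 1: p=-0.0210, T=0.285, ωT=1.066926, cosh=1.625248, sinh=1.281183; start (x,ẋ)=(0.097300, 0.258000) → end (x,ẋ)=(0.259563, 0.986709)
phase 2: p=0.1433, T=0.527, ωT=1.972877, cosh=3.665197, sinh=3.526141; start (x,ẋ)=(0.259563, 0.986709) → end (x,ẋ)=(1.498819, 5.151207)

1 0.2850 0.2596 0.9867
2 0.8120 1.4988 5.1512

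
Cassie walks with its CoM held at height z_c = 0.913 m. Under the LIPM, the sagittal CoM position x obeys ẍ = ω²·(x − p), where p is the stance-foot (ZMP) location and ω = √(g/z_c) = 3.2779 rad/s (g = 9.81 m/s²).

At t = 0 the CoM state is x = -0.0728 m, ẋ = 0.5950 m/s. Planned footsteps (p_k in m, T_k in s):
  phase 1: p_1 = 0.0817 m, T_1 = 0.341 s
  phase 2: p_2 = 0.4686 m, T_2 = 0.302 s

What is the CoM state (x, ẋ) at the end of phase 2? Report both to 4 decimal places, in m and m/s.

x = -0.0331, ẋ = -1.0394

phase 1: p=0.0817, T=0.341, ωT=1.117764, cosh=1.692509, sinh=1.365499; start (x,ẋ)=(-0.072800, 0.595000) → end (x,ẋ)=(0.068071, 0.315506)
phase 2: p=0.4686, T=0.302, ωT=0.989926, cosh=1.531320, sinh=1.159715; start (x,ẋ)=(0.068071, 0.315506) → end (x,ẋ)=(-0.033113, -1.039444)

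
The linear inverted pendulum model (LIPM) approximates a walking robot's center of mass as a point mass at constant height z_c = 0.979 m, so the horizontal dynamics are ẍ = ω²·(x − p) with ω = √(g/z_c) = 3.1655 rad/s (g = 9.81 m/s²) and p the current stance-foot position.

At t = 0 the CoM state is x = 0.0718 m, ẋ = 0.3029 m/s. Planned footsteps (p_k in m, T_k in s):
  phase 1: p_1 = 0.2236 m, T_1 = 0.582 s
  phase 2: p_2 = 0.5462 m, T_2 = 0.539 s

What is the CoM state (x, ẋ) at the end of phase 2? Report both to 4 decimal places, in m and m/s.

phase 1: p=0.2236, T=0.582, ωT=1.842321, cosh=3.234809, sinh=3.076360; start (x,ẋ)=(0.071800, 0.302900) → end (x,ẋ)=(0.026926, -0.498438)
phase 2: p=0.5462, T=0.539, ωT=1.706205, cosh=2.844785, sinh=2.663231; start (x,ẋ)=(0.026926, -0.498438) → end (x,ẋ)=(-1.350373, -5.795663)

x = -1.3504, ẋ = -5.7957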